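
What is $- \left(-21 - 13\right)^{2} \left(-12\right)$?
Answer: $13872$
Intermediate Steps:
$- \left(-21 - 13\right)^{2} \left(-12\right) = - \left(-34\right)^{2} \left(-12\right) = \left(-1\right) 1156 \left(-12\right) = \left(-1156\right) \left(-12\right) = 13872$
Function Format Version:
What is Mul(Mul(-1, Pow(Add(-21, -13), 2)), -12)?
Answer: 13872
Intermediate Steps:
Mul(Mul(-1, Pow(Add(-21, -13), 2)), -12) = Mul(Mul(-1, Pow(-34, 2)), -12) = Mul(Mul(-1, 1156), -12) = Mul(-1156, -12) = 13872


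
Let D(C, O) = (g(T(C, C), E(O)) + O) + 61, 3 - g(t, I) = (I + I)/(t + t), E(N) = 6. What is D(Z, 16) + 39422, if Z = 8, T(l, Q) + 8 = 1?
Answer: 276520/7 ≈ 39503.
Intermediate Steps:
T(l, Q) = -7 (T(l, Q) = -8 + 1 = -7)
g(t, I) = 3 - I/t (g(t, I) = 3 - (I + I)/(t + t) = 3 - 2*I/(2*t) = 3 - 2*I*1/(2*t) = 3 - I/t)
D(C, O) = 454/7 + O (D(C, O) = ((3 - 1*6/(-7)) + O) + 61 = ((3 - 1*6*(-1/7)) + O) + 61 = ((3 + 6/7) + O) + 61 = (27/7 + O) + 61 = 454/7 + O)
D(Z, 16) + 39422 = (454/7 + 16) + 39422 = 566/7 + 39422 = 276520/7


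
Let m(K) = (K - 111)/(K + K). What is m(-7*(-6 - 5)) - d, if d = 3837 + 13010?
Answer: -1297236/77 ≈ -16847.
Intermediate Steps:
m(K) = (-111 + K)/(2*K) (m(K) = (-111 + K)/((2*K)) = (-111 + K)*(1/(2*K)) = (-111 + K)/(2*K))
d = 16847
m(-7*(-6 - 5)) - d = (-111 - 7*(-6 - 5))/(2*((-7*(-6 - 5)))) - 1*16847 = (-111 - 7*(-11))/(2*((-7*(-11)))) - 16847 = (½)*(-111 + 77)/77 - 16847 = (½)*(1/77)*(-34) - 16847 = -17/77 - 16847 = -1297236/77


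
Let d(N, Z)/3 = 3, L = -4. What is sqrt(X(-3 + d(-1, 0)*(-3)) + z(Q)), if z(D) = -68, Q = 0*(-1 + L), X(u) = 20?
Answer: 4*I*sqrt(3) ≈ 6.9282*I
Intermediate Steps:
d(N, Z) = 9 (d(N, Z) = 3*3 = 9)
Q = 0 (Q = 0*(-1 - 4) = 0*(-5) = 0)
sqrt(X(-3 + d(-1, 0)*(-3)) + z(Q)) = sqrt(20 - 68) = sqrt(-48) = 4*I*sqrt(3)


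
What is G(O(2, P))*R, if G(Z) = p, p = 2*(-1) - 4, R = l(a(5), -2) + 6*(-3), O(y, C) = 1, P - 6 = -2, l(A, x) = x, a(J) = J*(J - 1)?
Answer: 120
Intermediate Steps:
a(J) = J*(-1 + J)
P = 4 (P = 6 - 2 = 4)
R = -20 (R = -2 + 6*(-3) = -2 - 18 = -20)
p = -6 (p = -2 - 4 = -6)
G(Z) = -6
G(O(2, P))*R = -6*(-20) = 120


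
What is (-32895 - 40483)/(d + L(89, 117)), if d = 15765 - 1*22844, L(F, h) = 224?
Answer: 73378/6855 ≈ 10.704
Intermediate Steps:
d = -7079 (d = 15765 - 22844 = -7079)
(-32895 - 40483)/(d + L(89, 117)) = (-32895 - 40483)/(-7079 + 224) = -73378/(-6855) = -73378*(-1/6855) = 73378/6855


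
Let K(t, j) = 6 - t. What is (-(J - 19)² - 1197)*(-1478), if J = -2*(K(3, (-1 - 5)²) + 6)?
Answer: 3792548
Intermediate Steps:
J = -18 (J = -2*((6 - 1*3) + 6) = -2*((6 - 3) + 6) = -2*(3 + 6) = -2*9 = -18)
(-(J - 19)² - 1197)*(-1478) = (-(-18 - 19)² - 1197)*(-1478) = (-1*(-37)² - 1197)*(-1478) = (-1*1369 - 1197)*(-1478) = (-1369 - 1197)*(-1478) = -2566*(-1478) = 3792548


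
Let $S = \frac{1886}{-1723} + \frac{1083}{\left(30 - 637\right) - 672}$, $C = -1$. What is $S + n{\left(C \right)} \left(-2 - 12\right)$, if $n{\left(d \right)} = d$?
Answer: $\frac{26573835}{2203717} \approx 12.059$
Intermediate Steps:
$S = - \frac{4278203}{2203717}$ ($S = 1886 \left(- \frac{1}{1723}\right) + \frac{1083}{-607 - 672} = - \frac{1886}{1723} + \frac{1083}{-1279} = - \frac{1886}{1723} + 1083 \left(- \frac{1}{1279}\right) = - \frac{1886}{1723} - \frac{1083}{1279} = - \frac{4278203}{2203717} \approx -1.9414$)
$S + n{\left(C \right)} \left(-2 - 12\right) = - \frac{4278203}{2203717} - \left(-2 - 12\right) = - \frac{4278203}{2203717} - -14 = - \frac{4278203}{2203717} + 14 = \frac{26573835}{2203717}$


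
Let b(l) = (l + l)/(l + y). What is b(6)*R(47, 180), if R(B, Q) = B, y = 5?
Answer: 564/11 ≈ 51.273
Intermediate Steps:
b(l) = 2*l/(5 + l) (b(l) = (l + l)/(l + 5) = (2*l)/(5 + l) = 2*l/(5 + l))
b(6)*R(47, 180) = (2*6/(5 + 6))*47 = (2*6/11)*47 = (2*6*(1/11))*47 = (12/11)*47 = 564/11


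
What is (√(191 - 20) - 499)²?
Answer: 249172 - 2994*√19 ≈ 2.3612e+5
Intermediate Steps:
(√(191 - 20) - 499)² = (√171 - 499)² = (3*√19 - 499)² = (-499 + 3*√19)²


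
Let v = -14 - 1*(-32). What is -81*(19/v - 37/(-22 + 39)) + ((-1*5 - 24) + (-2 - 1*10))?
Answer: 1693/34 ≈ 49.794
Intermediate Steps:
v = 18 (v = -14 + 32 = 18)
-81*(19/v - 37/(-22 + 39)) + ((-1*5 - 24) + (-2 - 1*10)) = -81*(19/18 - 37/(-22 + 39)) + ((-1*5 - 24) + (-2 - 1*10)) = -81*(19*(1/18) - 37/17) + ((-5 - 24) + (-2 - 10)) = -81*(19/18 - 37*1/17) + (-29 - 12) = -81*(19/18 - 37/17) - 41 = -81*(-343/306) - 41 = 3087/34 - 41 = 1693/34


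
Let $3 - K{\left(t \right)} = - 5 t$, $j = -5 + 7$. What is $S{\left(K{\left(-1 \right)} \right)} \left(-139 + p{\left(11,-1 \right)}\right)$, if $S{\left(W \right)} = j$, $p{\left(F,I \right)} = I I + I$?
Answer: $-278$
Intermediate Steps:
$p{\left(F,I \right)} = I + I^{2}$ ($p{\left(F,I \right)} = I^{2} + I = I + I^{2}$)
$j = 2$
$K{\left(t \right)} = 3 + 5 t$ ($K{\left(t \right)} = 3 - - 5 t = 3 + 5 t$)
$S{\left(W \right)} = 2$
$S{\left(K{\left(-1 \right)} \right)} \left(-139 + p{\left(11,-1 \right)}\right) = 2 \left(-139 - \left(1 - 1\right)\right) = 2 \left(-139 - 0\right) = 2 \left(-139 + 0\right) = 2 \left(-139\right) = -278$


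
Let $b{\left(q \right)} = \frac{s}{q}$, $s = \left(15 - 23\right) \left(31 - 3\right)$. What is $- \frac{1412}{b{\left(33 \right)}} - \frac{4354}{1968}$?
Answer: $\frac{354397}{1722} \approx 205.81$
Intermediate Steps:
$s = -224$ ($s = \left(-8\right) 28 = -224$)
$b{\left(q \right)} = - \frac{224}{q}$
$- \frac{1412}{b{\left(33 \right)}} - \frac{4354}{1968} = - \frac{1412}{\left(-224\right) \frac{1}{33}} - \frac{4354}{1968} = - \frac{1412}{\left(-224\right) \frac{1}{33}} - \frac{2177}{984} = - \frac{1412}{- \frac{224}{33}} - \frac{2177}{984} = \left(-1412\right) \left(- \frac{33}{224}\right) - \frac{2177}{984} = \frac{11649}{56} - \frac{2177}{984} = \frac{354397}{1722}$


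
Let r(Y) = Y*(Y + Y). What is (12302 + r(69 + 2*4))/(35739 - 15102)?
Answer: 24160/20637 ≈ 1.1707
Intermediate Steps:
r(Y) = 2*Y² (r(Y) = Y*(2*Y) = 2*Y²)
(12302 + r(69 + 2*4))/(35739 - 15102) = (12302 + 2*(69 + 2*4)²)/(35739 - 15102) = (12302 + 2*(69 + 8)²)/20637 = (12302 + 2*77²)*(1/20637) = (12302 + 2*5929)*(1/20637) = (12302 + 11858)*(1/20637) = 24160*(1/20637) = 24160/20637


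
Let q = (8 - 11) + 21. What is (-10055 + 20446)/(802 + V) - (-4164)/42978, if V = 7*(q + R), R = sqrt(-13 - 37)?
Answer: 34835541110/3093105171 - 363685*I*sqrt(2)/863634 ≈ 11.262 - 0.59554*I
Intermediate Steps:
R = 5*I*sqrt(2) (R = sqrt(-50) = 5*I*sqrt(2) ≈ 7.0711*I)
q = 18 (q = -3 + 21 = 18)
V = 126 + 35*I*sqrt(2) (V = 7*(18 + 5*I*sqrt(2)) = 126 + 35*I*sqrt(2) ≈ 126.0 + 49.497*I)
(-10055 + 20446)/(802 + V) - (-4164)/42978 = (-10055 + 20446)/(802 + (126 + 35*I*sqrt(2))) - (-4164)/42978 = 10391/(928 + 35*I*sqrt(2)) - (-4164)/42978 = 10391/(928 + 35*I*sqrt(2)) - 1*(-694/7163) = 10391/(928 + 35*I*sqrt(2)) + 694/7163 = 694/7163 + 10391/(928 + 35*I*sqrt(2))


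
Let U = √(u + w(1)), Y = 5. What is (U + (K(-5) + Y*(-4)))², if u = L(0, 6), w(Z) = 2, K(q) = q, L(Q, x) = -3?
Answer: (25 - I)² ≈ 624.0 - 50.0*I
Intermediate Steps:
u = -3
U = I (U = √(-3 + 2) = √(-1) = I ≈ 1.0*I)
(U + (K(-5) + Y*(-4)))² = (I + (-5 + 5*(-4)))² = (I + (-5 - 20))² = (I - 25)² = (-25 + I)²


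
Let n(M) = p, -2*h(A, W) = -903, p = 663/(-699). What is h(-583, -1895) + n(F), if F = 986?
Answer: 209957/466 ≈ 450.55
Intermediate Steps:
p = -221/233 (p = 663*(-1/699) = -221/233 ≈ -0.94850)
h(A, W) = 903/2 (h(A, W) = -1/2*(-903) = 903/2)
n(M) = -221/233
h(-583, -1895) + n(F) = 903/2 - 221/233 = 209957/466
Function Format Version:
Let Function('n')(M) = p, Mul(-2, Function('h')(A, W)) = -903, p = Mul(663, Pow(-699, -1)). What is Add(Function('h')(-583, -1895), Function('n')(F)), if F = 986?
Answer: Rational(209957, 466) ≈ 450.55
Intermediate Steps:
p = Rational(-221, 233) (p = Mul(663, Rational(-1, 699)) = Rational(-221, 233) ≈ -0.94850)
Function('h')(A, W) = Rational(903, 2) (Function('h')(A, W) = Mul(Rational(-1, 2), -903) = Rational(903, 2))
Function('n')(M) = Rational(-221, 233)
Add(Function('h')(-583, -1895), Function('n')(F)) = Add(Rational(903, 2), Rational(-221, 233)) = Rational(209957, 466)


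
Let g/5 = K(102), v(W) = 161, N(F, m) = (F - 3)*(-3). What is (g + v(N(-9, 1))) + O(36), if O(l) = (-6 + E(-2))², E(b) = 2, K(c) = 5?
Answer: 202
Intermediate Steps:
N(F, m) = 9 - 3*F (N(F, m) = (-3 + F)*(-3) = 9 - 3*F)
g = 25 (g = 5*5 = 25)
O(l) = 16 (O(l) = (-6 + 2)² = (-4)² = 16)
(g + v(N(-9, 1))) + O(36) = (25 + 161) + 16 = 186 + 16 = 202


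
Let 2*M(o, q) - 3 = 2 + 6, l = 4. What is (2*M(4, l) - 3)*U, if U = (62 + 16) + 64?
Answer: 1136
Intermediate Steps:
M(o, q) = 11/2 (M(o, q) = 3/2 + (2 + 6)/2 = 3/2 + (½)*8 = 3/2 + 4 = 11/2)
U = 142 (U = 78 + 64 = 142)
(2*M(4, l) - 3)*U = (2*(11/2) - 3)*142 = (11 - 3)*142 = 8*142 = 1136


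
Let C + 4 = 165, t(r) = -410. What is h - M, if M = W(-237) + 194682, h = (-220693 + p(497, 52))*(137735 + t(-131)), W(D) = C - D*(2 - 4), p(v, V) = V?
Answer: -30299719694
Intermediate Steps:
C = 161 (C = -4 + 165 = 161)
W(D) = 161 + 2*D (W(D) = 161 - D*(2 - 4) = 161 - D*(-2) = 161 - (-2)*D = 161 + 2*D)
h = -30299525325 (h = (-220693 + 52)*(137735 - 410) = -220641*137325 = -30299525325)
M = 194369 (M = (161 + 2*(-237)) + 194682 = (161 - 474) + 194682 = -313 + 194682 = 194369)
h - M = -30299525325 - 1*194369 = -30299525325 - 194369 = -30299719694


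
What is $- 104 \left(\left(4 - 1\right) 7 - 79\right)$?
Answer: $6032$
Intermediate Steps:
$- 104 \left(\left(4 - 1\right) 7 - 79\right) = - 104 \left(3 \cdot 7 - 79\right) = - 104 \left(21 - 79\right) = \left(-104\right) \left(-58\right) = 6032$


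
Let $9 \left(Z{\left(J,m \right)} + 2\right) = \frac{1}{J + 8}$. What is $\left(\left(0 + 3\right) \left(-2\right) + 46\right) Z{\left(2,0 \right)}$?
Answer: $- \frac{716}{9} \approx -79.556$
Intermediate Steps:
$Z{\left(J,m \right)} = -2 + \frac{1}{9 \left(8 + J\right)}$ ($Z{\left(J,m \right)} = -2 + \frac{1}{9 \left(J + 8\right)} = -2 + \frac{1}{9 \left(8 + J\right)}$)
$\left(\left(0 + 3\right) \left(-2\right) + 46\right) Z{\left(2,0 \right)} = \left(\left(0 + 3\right) \left(-2\right) + 46\right) \frac{-143 - 36}{9 \left(8 + 2\right)} = \left(3 \left(-2\right) + 46\right) \frac{-143 - 36}{9 \cdot 10} = \left(-6 + 46\right) \frac{1}{9} \cdot \frac{1}{10} \left(-179\right) = 40 \left(- \frac{179}{90}\right) = - \frac{716}{9}$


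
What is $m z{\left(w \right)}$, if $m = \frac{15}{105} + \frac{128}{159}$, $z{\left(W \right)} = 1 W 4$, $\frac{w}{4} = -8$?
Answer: $- \frac{135040}{1113} \approx -121.33$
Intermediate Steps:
$w = -32$ ($w = 4 \left(-8\right) = -32$)
$z{\left(W \right)} = 4 W$ ($z{\left(W \right)} = W 4 = 4 W$)
$m = \frac{1055}{1113}$ ($m = 15 \cdot \frac{1}{105} + 128 \cdot \frac{1}{159} = \frac{1}{7} + \frac{128}{159} = \frac{1055}{1113} \approx 0.94789$)
$m z{\left(w \right)} = \frac{1055 \cdot 4 \left(-32\right)}{1113} = \frac{1055}{1113} \left(-128\right) = - \frac{135040}{1113}$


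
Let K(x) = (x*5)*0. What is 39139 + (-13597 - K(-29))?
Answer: 25542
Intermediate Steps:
K(x) = 0 (K(x) = (5*x)*0 = 0)
39139 + (-13597 - K(-29)) = 39139 + (-13597 - 1*0) = 39139 + (-13597 + 0) = 39139 - 13597 = 25542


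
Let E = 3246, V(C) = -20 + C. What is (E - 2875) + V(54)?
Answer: 405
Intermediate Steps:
(E - 2875) + V(54) = (3246 - 2875) + (-20 + 54) = 371 + 34 = 405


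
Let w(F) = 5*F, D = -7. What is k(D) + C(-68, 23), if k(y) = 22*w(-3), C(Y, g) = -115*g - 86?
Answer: -3061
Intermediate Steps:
C(Y, g) = -86 - 115*g
k(y) = -330 (k(y) = 22*(5*(-3)) = 22*(-15) = -330)
k(D) + C(-68, 23) = -330 + (-86 - 115*23) = -330 + (-86 - 2645) = -330 - 2731 = -3061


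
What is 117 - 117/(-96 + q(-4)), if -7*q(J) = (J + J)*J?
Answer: 83187/704 ≈ 118.16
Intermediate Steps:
q(J) = -2*J**2/7 (q(J) = -(J + J)*J/7 = -2*J*J/7 = -2*J**2/7)
117 - 117/(-96 + q(-4)) = 117 - 117/(-96 - 2/7*(-4)**2) = 117 - 117/(-96 - 2/7*16) = 117 - 117/(-96 - 32/7) = 117 - 117/(-704/7) = 117 - 117*(-7/704) = 117 + 819/704 = 83187/704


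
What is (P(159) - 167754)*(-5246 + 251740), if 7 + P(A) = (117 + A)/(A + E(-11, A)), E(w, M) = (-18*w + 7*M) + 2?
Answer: -330816269731/8 ≈ -4.1352e+10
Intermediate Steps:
E(w, M) = 2 - 18*w + 7*M
P(A) = -7 + (117 + A)/(200 + 8*A) (P(A) = -7 + (117 + A)/(A + (2 - 18*(-11) + 7*A)) = -7 + (117 + A)/(A + (2 + 198 + 7*A)) = -7 + (117 + A)/(A + (200 + 7*A)) = -7 + (117 + A)/(200 + 8*A))
(P(159) - 167754)*(-5246 + 251740) = ((-1283 - 55*159)/(8*(25 + 159)) - 167754)*(-5246 + 251740) = ((1/8)*(-1283 - 8745)/184 - 167754)*246494 = ((1/8)*(1/184)*(-10028) - 167754)*246494 = (-109/16 - 167754)*246494 = -2684173/16*246494 = -330816269731/8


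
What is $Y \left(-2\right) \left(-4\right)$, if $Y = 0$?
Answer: $0$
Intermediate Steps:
$Y \left(-2\right) \left(-4\right) = 0 \left(-2\right) \left(-4\right) = 0 \left(-4\right) = 0$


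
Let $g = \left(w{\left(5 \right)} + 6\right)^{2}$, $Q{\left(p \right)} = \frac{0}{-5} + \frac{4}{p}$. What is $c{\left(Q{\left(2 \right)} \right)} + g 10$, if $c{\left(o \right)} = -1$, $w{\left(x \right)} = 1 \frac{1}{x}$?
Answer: $\frac{1917}{5} \approx 383.4$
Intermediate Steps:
$w{\left(x \right)} = \frac{1}{x}$
$Q{\left(p \right)} = \frac{4}{p}$ ($Q{\left(p \right)} = 0 \left(- \frac{1}{5}\right) + \frac{4}{p} = 0 + \frac{4}{p} = \frac{4}{p}$)
$g = \frac{961}{25}$ ($g = \left(\frac{1}{5} + 6\right)^{2} = \left(\frac{31}{5}\right)^{2} = \frac{961}{25} \approx 38.44$)
$c{\left(Q{\left(2 \right)} \right)} + g 10 = -1 + \frac{961}{25} \cdot 10 = -1 + \frac{1922}{5} = \frac{1917}{5}$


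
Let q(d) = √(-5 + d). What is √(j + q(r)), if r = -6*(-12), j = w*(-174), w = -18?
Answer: √(3132 + √67) ≈ 56.037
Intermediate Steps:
j = 3132 (j = -18*(-174) = 3132)
r = 72
√(j + q(r)) = √(3132 + √(-5 + 72)) = √(3132 + √67)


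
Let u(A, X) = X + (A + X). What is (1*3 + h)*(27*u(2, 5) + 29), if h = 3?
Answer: 2118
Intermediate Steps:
u(A, X) = A + 2*X
(1*3 + h)*(27*u(2, 5) + 29) = (1*3 + 3)*(27*(2 + 2*5) + 29) = (3 + 3)*(27*(2 + 10) + 29) = 6*(27*12 + 29) = 6*(324 + 29) = 6*353 = 2118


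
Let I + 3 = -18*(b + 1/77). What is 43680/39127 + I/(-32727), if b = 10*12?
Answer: 3533031151/2987855101 ≈ 1.1825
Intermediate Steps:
b = 120
I = -166569/77 (I = -3 - 18*(120 + 1/77) = -3 - 18*9241/77 = -3 - 166338/77 = -166569/77 ≈ -2163.2)
43680/39127 + I/(-32727) = 43680/39127 - 166569/77/(-32727) = 43680*(1/39127) - 166569/77*(-1/32727) = 43680/39127 + 55523/839993 = 3533031151/2987855101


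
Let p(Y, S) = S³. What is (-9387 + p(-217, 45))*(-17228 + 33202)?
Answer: 1305682812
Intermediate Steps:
(-9387 + p(-217, 45))*(-17228 + 33202) = (-9387 + 45³)*(-17228 + 33202) = (-9387 + 91125)*15974 = 81738*15974 = 1305682812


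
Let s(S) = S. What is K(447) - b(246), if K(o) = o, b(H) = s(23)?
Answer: 424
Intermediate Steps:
b(H) = 23
K(447) - b(246) = 447 - 1*23 = 447 - 23 = 424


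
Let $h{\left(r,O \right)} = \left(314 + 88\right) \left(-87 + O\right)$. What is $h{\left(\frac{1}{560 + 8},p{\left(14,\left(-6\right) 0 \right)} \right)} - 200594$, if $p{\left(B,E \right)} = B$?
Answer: $-229940$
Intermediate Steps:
$h{\left(r,O \right)} = -34974 + 402 O$ ($h{\left(r,O \right)} = 402 \left(-87 + O\right) = -34974 + 402 O$)
$h{\left(\frac{1}{560 + 8},p{\left(14,\left(-6\right) 0 \right)} \right)} - 200594 = \left(-34974 + 402 \cdot 14\right) - 200594 = \left(-34974 + 5628\right) - 200594 = -29346 - 200594 = -229940$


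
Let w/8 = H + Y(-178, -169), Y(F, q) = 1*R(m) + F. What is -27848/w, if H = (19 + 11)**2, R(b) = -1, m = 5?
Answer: -3481/721 ≈ -4.8280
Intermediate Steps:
Y(F, q) = -1 + F (Y(F, q) = 1*(-1) + F = -1 + F)
H = 900 (H = 30**2 = 900)
w = 5768 (w = 8*(900 + (-1 - 178)) = 8*(900 - 179) = 8*721 = 5768)
-27848/w = -27848/5768 = -27848*1/5768 = -3481/721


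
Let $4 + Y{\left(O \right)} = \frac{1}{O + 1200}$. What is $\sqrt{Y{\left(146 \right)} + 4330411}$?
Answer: $\frac{\sqrt{7845467649758}}{1346} \approx 2081.0$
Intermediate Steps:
$Y{\left(O \right)} = -4 + \frac{1}{1200 + O}$ ($Y{\left(O \right)} = -4 + \frac{1}{O + 1200} = -4 + \frac{1}{1200 + O}$)
$\sqrt{Y{\left(146 \right)} + 4330411} = \sqrt{\frac{-4799 - 584}{1200 + 146} + 4330411} = \sqrt{\frac{-4799 - 584}{1346} + 4330411} = \sqrt{\frac{1}{1346} \left(-5383\right) + 4330411} = \sqrt{- \frac{5383}{1346} + 4330411} = \sqrt{\frac{5828727823}{1346}} = \frac{\sqrt{7845467649758}}{1346}$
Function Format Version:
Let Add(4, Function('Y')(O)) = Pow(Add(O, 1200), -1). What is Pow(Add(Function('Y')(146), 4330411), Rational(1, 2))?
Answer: Mul(Rational(1, 1346), Pow(7845467649758, Rational(1, 2))) ≈ 2081.0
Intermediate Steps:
Function('Y')(O) = Add(-4, Pow(Add(1200, O), -1)) (Function('Y')(O) = Add(-4, Pow(Add(O, 1200), -1)) = Add(-4, Pow(Add(1200, O), -1)))
Pow(Add(Function('Y')(146), 4330411), Rational(1, 2)) = Pow(Add(Mul(Pow(Add(1200, 146), -1), Add(-4799, Mul(-4, 146))), 4330411), Rational(1, 2)) = Pow(Add(Mul(Pow(1346, -1), Add(-4799, -584)), 4330411), Rational(1, 2)) = Pow(Add(Mul(Rational(1, 1346), -5383), 4330411), Rational(1, 2)) = Pow(Add(Rational(-5383, 1346), 4330411), Rational(1, 2)) = Pow(Rational(5828727823, 1346), Rational(1, 2)) = Mul(Rational(1, 1346), Pow(7845467649758, Rational(1, 2)))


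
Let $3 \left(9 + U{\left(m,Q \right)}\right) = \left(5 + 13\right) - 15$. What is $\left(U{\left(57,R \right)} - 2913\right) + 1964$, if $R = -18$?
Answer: $-957$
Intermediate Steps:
$U{\left(m,Q \right)} = -8$ ($U{\left(m,Q \right)} = -9 + \frac{\left(5 + 13\right) - 15}{3} = -9 + \frac{18 - 15}{3} = -9 + \frac{1}{3} \cdot 3 = -9 + 1 = -8$)
$\left(U{\left(57,R \right)} - 2913\right) + 1964 = \left(-8 - 2913\right) + 1964 = -2921 + 1964 = -957$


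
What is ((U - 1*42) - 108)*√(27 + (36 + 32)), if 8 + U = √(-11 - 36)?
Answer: √95*(-158 + I*√47) ≈ -1540.0 + 66.821*I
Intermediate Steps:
U = -8 + I*√47 (U = -8 + √(-11 - 36) = -8 + √(-47) = -8 + I*√47 ≈ -8.0 + 6.8557*I)
((U - 1*42) - 108)*√(27 + (36 + 32)) = (((-8 + I*√47) - 1*42) - 108)*√(27 + (36 + 32)) = (((-8 + I*√47) - 42) - 108)*√(27 + 68) = ((-50 + I*√47) - 108)*√95 = (-158 + I*√47)*√95 = √95*(-158 + I*√47)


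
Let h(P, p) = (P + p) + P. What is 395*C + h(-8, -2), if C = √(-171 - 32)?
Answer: -18 + 395*I*√203 ≈ -18.0 + 5627.9*I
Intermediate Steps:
h(P, p) = p + 2*P
C = I*√203 (C = √(-203) = I*√203 ≈ 14.248*I)
395*C + h(-8, -2) = 395*(I*√203) + (-2 + 2*(-8)) = 395*I*√203 + (-2 - 16) = 395*I*√203 - 18 = -18 + 395*I*√203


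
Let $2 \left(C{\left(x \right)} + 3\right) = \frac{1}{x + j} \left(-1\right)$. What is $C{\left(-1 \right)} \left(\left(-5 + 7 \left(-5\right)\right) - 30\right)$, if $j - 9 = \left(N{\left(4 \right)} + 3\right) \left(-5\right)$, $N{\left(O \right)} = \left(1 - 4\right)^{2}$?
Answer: $\frac{10885}{52} \approx 209.33$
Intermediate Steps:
$N{\left(O \right)} = 9$ ($N{\left(O \right)} = \left(-3\right)^{2} = 9$)
$j = -51$ ($j = 9 + \left(9 + 3\right) \left(-5\right) = 9 + 12 \left(-5\right) = 9 - 60 = -51$)
$C{\left(x \right)} = -3 - \frac{1}{2 \left(-51 + x\right)}$ ($C{\left(x \right)} = -3 + \frac{\frac{1}{x - 51} \left(-1\right)}{2} = -3 + \frac{\frac{1}{-51 + x} \left(-1\right)}{2} = -3 + \frac{\left(-1\right) \frac{1}{-51 + x}}{2} = -3 - \frac{1}{2 \left(-51 + x\right)}$)
$C{\left(-1 \right)} \left(\left(-5 + 7 \left(-5\right)\right) - 30\right) = \frac{305 - -6}{2 \left(-51 - 1\right)} \left(\left(-5 + 7 \left(-5\right)\right) - 30\right) = \frac{305 + 6}{2 \left(-52\right)} \left(\left(-5 - 35\right) - 30\right) = \frac{1}{2} \left(- \frac{1}{52}\right) 311 \left(-40 - 30\right) = \left(- \frac{311}{104}\right) \left(-70\right) = \frac{10885}{52}$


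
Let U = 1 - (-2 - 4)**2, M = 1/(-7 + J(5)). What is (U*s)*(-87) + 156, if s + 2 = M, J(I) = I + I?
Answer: -4919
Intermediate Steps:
J(I) = 2*I
M = 1/3 (M = 1/(-7 + 2*5) = 1/(-7 + 10) = 1/3 ≈ 0.33333)
U = -35 (U = 1 - 1*(-6)**2 = 1 - 1*36 = 1 - 36 = -35)
s = -5/3 (s = -2 + 1/3 = -5/3 ≈ -1.6667)
(U*s)*(-87) + 156 = -35*(-5/3)*(-87) + 156 = (175/3)*(-87) + 156 = -5075 + 156 = -4919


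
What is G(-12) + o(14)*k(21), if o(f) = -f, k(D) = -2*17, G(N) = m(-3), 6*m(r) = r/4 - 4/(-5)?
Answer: 57121/120 ≈ 476.01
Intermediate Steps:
m(r) = 2/15 + r/24 (m(r) = (r/4 - 4/(-5))/6 = (r*(¼) - 4*(-⅕))/6 = (r/4 + ⅘)/6 = (⅘ + r/4)/6 = 2/15 + r/24)
G(N) = 1/120 (G(N) = 2/15 + (1/24)*(-3) = 2/15 - ⅛ = 1/120)
k(D) = -34
G(-12) + o(14)*k(21) = 1/120 - 1*14*(-34) = 1/120 - 14*(-34) = 1/120 + 476 = 57121/120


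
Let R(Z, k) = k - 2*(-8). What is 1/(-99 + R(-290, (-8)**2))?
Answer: -1/19 ≈ -0.052632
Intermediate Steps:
R(Z, k) = 16 + k (R(Z, k) = k + 16 = 16 + k)
1/(-99 + R(-290, (-8)**2)) = 1/(-99 + (16 + (-8)**2)) = 1/(-99 + (16 + 64)) = 1/(-99 + 80) = 1/(-19) = -1/19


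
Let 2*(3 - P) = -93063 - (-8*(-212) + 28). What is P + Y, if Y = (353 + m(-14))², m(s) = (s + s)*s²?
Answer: 52831243/2 ≈ 2.6416e+7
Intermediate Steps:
m(s) = 2*s³ (m(s) = (2*s)*s² = 2*s³)
P = 94793/2 (P = 3 - (-93063 - (-8*(-212) + 28))/2 = 3 - (-93063 - (1696 + 28))/2 = 3 - (-93063 - 1*1724)/2 = 3 - (-93063 - 1724)/2 = 3 - ½*(-94787) = 3 + 94787/2 = 94793/2 ≈ 47397.)
Y = 26368225 (Y = (353 + 2*(-14)³)² = (353 + 2*(-2744))² = (353 - 5488)² = (-5135)² = 26368225)
P + Y = 94793/2 + 26368225 = 52831243/2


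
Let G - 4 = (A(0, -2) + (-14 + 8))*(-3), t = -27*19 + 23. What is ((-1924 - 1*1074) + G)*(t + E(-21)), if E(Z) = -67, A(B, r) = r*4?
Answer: 1644264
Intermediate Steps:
A(B, r) = 4*r
t = -490 (t = -513 + 23 = -490)
G = 46 (G = 4 + (4*(-2) + (-14 + 8))*(-3) = 4 + (-8 - 6)*(-3) = 4 - 14*(-3) = 4 + 42 = 46)
((-1924 - 1*1074) + G)*(t + E(-21)) = ((-1924 - 1*1074) + 46)*(-490 - 67) = ((-1924 - 1074) + 46)*(-557) = (-2998 + 46)*(-557) = -2952*(-557) = 1644264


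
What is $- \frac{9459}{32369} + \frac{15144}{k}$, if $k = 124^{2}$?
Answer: $\frac{43094319}{62213218} \approx 0.69269$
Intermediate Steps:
$k = 15376$
$- \frac{9459}{32369} + \frac{15144}{k} = - \frac{9459}{32369} + \frac{15144}{15376} = \left(-9459\right) \frac{1}{32369} + 15144 \cdot \frac{1}{15376} = - \frac{9459}{32369} + \frac{1893}{1922} = \frac{43094319}{62213218}$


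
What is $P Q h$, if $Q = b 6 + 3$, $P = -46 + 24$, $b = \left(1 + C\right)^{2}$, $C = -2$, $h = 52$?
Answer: $-10296$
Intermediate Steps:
$b = 1$ ($b = \left(1 - 2\right)^{2} = \left(-1\right)^{2} = 1$)
$P = -22$
$Q = 9$ ($Q = 1 \cdot 6 + 3 = 6 + 3 = 9$)
$P Q h = \left(-22\right) 9 \cdot 52 = \left(-198\right) 52 = -10296$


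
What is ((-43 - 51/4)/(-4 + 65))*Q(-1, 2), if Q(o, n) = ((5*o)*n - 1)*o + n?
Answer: -2899/244 ≈ -11.881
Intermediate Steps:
Q(o, n) = n + o*(-1 + 5*n*o) (Q(o, n) = (5*n*o - 1)*o + n = (-1 + 5*n*o)*o + n = o*(-1 + 5*n*o) + n = n + o*(-1 + 5*n*o))
((-43 - 51/4)/(-4 + 65))*Q(-1, 2) = ((-43 - 51/4)/(-4 + 65))*(2 - 1*(-1) + 5*2*(-1)²) = ((-43 - 51*¼)/61)*(2 + 1 + 5*2*1) = ((-43 - 51/4)*(1/61))*(2 + 1 + 10) = -223/4*1/61*13 = -223/244*13 = -2899/244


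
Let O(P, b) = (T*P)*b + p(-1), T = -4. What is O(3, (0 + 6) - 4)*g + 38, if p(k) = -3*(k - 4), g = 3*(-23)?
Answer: 659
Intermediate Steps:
g = -69
p(k) = 12 - 3*k (p(k) = -3*(-4 + k) = 12 - 3*k)
O(P, b) = 15 - 4*P*b (O(P, b) = (-4*P)*b + (12 - 3*(-1)) = -4*P*b + (12 + 3) = -4*P*b + 15 = 15 - 4*P*b)
O(3, (0 + 6) - 4)*g + 38 = (15 - 4*3*((0 + 6) - 4))*(-69) + 38 = (15 - 4*3*(6 - 4))*(-69) + 38 = (15 - 4*3*2)*(-69) + 38 = (15 - 24)*(-69) + 38 = -9*(-69) + 38 = 621 + 38 = 659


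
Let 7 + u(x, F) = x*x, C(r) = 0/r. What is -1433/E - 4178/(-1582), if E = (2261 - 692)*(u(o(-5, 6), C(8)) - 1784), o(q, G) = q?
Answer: 5789447509/2191745514 ≈ 2.6415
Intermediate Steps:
C(r) = 0
u(x, F) = -7 + x**2 (u(x, F) = -7 + x*x = -7 + x**2)
E = -2770854 (E = (2261 - 692)*((-7 + (-5)**2) - 1784) = 1569*((-7 + 25) - 1784) = 1569*(18 - 1784) = 1569*(-1766) = -2770854)
-1433/E - 4178/(-1582) = -1433/(-2770854) - 4178/(-1582) = -1433*(-1/2770854) - 4178*(-1/1582) = 1433/2770854 + 2089/791 = 5789447509/2191745514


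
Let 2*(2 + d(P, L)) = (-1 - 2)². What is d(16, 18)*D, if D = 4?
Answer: 10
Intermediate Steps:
d(P, L) = 5/2 (d(P, L) = -2 + (-1 - 2)²/2 = -2 + (½)*(-3)² = -2 + (½)*9 = -2 + 9/2 = 5/2)
d(16, 18)*D = (5/2)*4 = 10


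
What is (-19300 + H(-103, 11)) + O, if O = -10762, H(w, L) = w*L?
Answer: -31195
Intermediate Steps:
H(w, L) = L*w
(-19300 + H(-103, 11)) + O = (-19300 + 11*(-103)) - 10762 = (-19300 - 1133) - 10762 = -20433 - 10762 = -31195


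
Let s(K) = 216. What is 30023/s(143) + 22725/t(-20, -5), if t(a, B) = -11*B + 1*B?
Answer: 128195/216 ≈ 593.50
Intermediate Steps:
t(a, B) = -10*B (t(a, B) = -11*B + B = -10*B)
30023/s(143) + 22725/t(-20, -5) = 30023/216 + 22725/((-10*(-5))) = 30023*(1/216) + 22725/50 = 30023/216 + 22725*(1/50) = 30023/216 + 909/2 = 128195/216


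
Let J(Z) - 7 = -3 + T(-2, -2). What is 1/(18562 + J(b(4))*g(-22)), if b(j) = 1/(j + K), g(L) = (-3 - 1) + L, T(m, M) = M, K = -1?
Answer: 1/18510 ≈ 5.4025e-5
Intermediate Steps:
g(L) = -4 + L
b(j) = 1/(-1 + j) (b(j) = 1/(j - 1) = 1/(-1 + j))
J(Z) = 2 (J(Z) = 7 + (-3 - 2) = 7 - 5 = 2)
1/(18562 + J(b(4))*g(-22)) = 1/(18562 + 2*(-4 - 22)) = 1/(18562 + 2*(-26)) = 1/(18562 - 52) = 1/18510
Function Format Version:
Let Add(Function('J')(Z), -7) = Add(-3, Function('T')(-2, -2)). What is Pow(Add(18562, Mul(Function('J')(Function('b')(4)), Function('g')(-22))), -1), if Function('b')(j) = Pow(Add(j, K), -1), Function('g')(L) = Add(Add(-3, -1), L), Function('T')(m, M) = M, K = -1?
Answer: Rational(1, 18510) ≈ 5.4025e-5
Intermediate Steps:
Function('g')(L) = Add(-4, L)
Function('b')(j) = Pow(Add(-1, j), -1) (Function('b')(j) = Pow(Add(j, -1), -1) = Pow(Add(-1, j), -1))
Function('J')(Z) = 2 (Function('J')(Z) = Add(7, Add(-3, -2)) = Add(7, -5) = 2)
Pow(Add(18562, Mul(Function('J')(Function('b')(4)), Function('g')(-22))), -1) = Pow(Add(18562, Mul(2, Add(-4, -22))), -1) = Pow(Add(18562, Mul(2, -26)), -1) = Pow(Add(18562, -52), -1) = Pow(18510, -1) = Rational(1, 18510)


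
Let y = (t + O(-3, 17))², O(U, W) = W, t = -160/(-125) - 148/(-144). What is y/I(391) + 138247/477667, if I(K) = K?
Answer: 188020596309043/151281915570000 ≈ 1.2428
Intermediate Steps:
t = 2077/900 (t = -160*(-1/125) - 148*(-1/144) = 32/25 + 37/36 = 2077/900 ≈ 2.3078)
y = 301960129/810000 (y = (2077/900 + 17)² = (17377/900)² = 301960129/810000 ≈ 372.79)
y/I(391) + 138247/477667 = (301960129/810000)/391 + 138247/477667 = (301960129/810000)*(1/391) + 138247*(1/477667) = 301960129/316710000 + 138247/477667 = 188020596309043/151281915570000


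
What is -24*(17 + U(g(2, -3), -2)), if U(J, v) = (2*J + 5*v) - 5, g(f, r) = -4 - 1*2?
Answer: 240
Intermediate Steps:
g(f, r) = -6 (g(f, r) = -4 - 2 = -6)
U(J, v) = -5 + 2*J + 5*v
-24*(17 + U(g(2, -3), -2)) = -24*(17 + (-5 + 2*(-6) + 5*(-2))) = -24*(17 + (-5 - 12 - 10)) = -24*(17 - 27) = -24*(-10) = 240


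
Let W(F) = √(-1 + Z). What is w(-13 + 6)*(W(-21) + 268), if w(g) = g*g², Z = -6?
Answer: -91924 - 343*I*√7 ≈ -91924.0 - 907.49*I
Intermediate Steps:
W(F) = I*√7 (W(F) = √(-1 - 6) = √(-7) = I*√7)
w(g) = g³
w(-13 + 6)*(W(-21) + 268) = (-13 + 6)³*(I*√7 + 268) = (-7)³*(268 + I*√7) = -343*(268 + I*√7) = -91924 - 343*I*√7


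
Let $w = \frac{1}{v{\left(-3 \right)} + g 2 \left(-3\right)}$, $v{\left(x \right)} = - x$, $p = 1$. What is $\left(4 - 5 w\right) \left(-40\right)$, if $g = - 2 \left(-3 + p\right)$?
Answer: $- \frac{3560}{21} \approx -169.52$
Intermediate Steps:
$g = 4$ ($g = - 2 \left(-3 + 1\right) = \left(-2\right) \left(-2\right) = 4$)
$w = - \frac{1}{21}$ ($w = \frac{1}{\left(-1\right) \left(-3\right) + 4 \cdot 2 \left(-3\right)} = \frac{1}{3 + 8 \left(-3\right)} = \frac{1}{3 - 24} = \frac{1}{-21} = - \frac{1}{21} \approx -0.047619$)
$\left(4 - 5 w\right) \left(-40\right) = \left(4 - - \frac{5}{21}\right) \left(-40\right) = \left(4 + \frac{5}{21}\right) \left(-40\right) = \frac{89}{21} \left(-40\right) = - \frac{3560}{21}$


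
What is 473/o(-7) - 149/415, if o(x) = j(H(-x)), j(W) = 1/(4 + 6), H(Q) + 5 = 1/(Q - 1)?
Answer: 1962801/415 ≈ 4729.6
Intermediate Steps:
H(Q) = -5 + 1/(-1 + Q) (H(Q) = -5 + 1/(Q - 1) = -5 + 1/(-1 + Q))
j(W) = ⅒ (j(W) = 1/10 = ⅒)
o(x) = ⅒
473/o(-7) - 149/415 = 473/(⅒) - 149/415 = 473*10 - 149*1/415 = 4730 - 149/415 = 1962801/415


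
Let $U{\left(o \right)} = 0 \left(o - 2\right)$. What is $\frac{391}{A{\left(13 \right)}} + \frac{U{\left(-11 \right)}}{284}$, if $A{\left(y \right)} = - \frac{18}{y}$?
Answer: $- \frac{5083}{18} \approx -282.39$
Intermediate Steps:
$U{\left(o \right)} = 0$ ($U{\left(o \right)} = 0 \left(-2 + o\right) = 0$)
$\frac{391}{A{\left(13 \right)}} + \frac{U{\left(-11 \right)}}{284} = \frac{391}{\left(-18\right) \frac{1}{13}} + \frac{0}{284} = \frac{391}{\left(-18\right) \frac{1}{13}} + 0 \cdot \frac{1}{284} = \frac{391}{- \frac{18}{13}} + 0 = 391 \left(- \frac{13}{18}\right) + 0 = - \frac{5083}{18} + 0 = - \frac{5083}{18}$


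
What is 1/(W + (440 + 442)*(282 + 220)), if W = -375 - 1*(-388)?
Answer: 1/442777 ≈ 2.2585e-6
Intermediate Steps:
W = 13 (W = -375 + 388 = 13)
1/(W + (440 + 442)*(282 + 220)) = 1/(13 + (440 + 442)*(282 + 220)) = 1/(13 + 882*502) = 1/(13 + 442764) = 1/442777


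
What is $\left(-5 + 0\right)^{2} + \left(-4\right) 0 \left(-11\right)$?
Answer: $25$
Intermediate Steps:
$\left(-5 + 0\right)^{2} + \left(-4\right) 0 \left(-11\right) = \left(-5\right)^{2} + 0 \left(-11\right) = 25 + 0 = 25$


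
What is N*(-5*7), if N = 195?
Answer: -6825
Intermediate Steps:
N*(-5*7) = 195*(-5*7) = 195*(-35) = -6825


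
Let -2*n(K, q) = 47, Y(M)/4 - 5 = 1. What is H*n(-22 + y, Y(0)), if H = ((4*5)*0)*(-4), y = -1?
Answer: 0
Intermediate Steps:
Y(M) = 24 (Y(M) = 20 + 4*1 = 20 + 4 = 24)
n(K, q) = -47/2 (n(K, q) = -½*47 = -47/2)
H = 0 (H = (20*0)*(-4) = 0*(-4) = 0)
H*n(-22 + y, Y(0)) = 0*(-47/2) = 0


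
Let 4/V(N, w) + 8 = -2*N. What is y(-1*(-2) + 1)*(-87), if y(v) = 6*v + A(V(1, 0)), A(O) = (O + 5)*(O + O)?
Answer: -31146/25 ≈ -1245.8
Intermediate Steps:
V(N, w) = 4/(-8 - 2*N)
A(O) = 2*O*(5 + O) (A(O) = (5 + O)*(2*O) = 2*O*(5 + O))
y(v) = -92/25 + 6*v (y(v) = 6*v + 2*(-2/(4 + 1))*(5 - 2/(4 + 1)) = 6*v + 2*(-2/5)*(5 - 2/5) = 6*v + 2*(-2/5)*(23/5) = 6*v - 92/25 = -92/25 + 6*v)
y(-1*(-2) + 1)*(-87) = (-92/25 + 6*(-1*(-2) + 1))*(-87) = (-92/25 + 6*(2 + 1))*(-87) = (-92/25 + 6*3)*(-87) = (-92/25 + 18)*(-87) = (358/25)*(-87) = -31146/25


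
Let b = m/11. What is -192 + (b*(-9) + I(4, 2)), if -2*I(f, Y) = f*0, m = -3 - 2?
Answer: -2067/11 ≈ -187.91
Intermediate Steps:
m = -5
I(f, Y) = 0 (I(f, Y) = -f*0/2 = -½*0 = 0)
b = -5/11 ≈ -0.45455
-192 + (b*(-9) + I(4, 2)) = -192 + (-5/11*(-9) + 0) = -192 + (45/11 + 0) = -192 + 45/11 = -2067/11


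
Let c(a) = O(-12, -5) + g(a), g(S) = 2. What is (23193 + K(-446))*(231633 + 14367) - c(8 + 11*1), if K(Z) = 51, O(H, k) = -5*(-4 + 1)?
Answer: 5718023983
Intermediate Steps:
O(H, k) = 15 (O(H, k) = -5*(-3) = 15)
c(a) = 17 (c(a) = 15 + 2 = 17)
(23193 + K(-446))*(231633 + 14367) - c(8 + 11*1) = (23193 + 51)*(231633 + 14367) - 1*17 = 23244*246000 - 17 = 5718024000 - 17 = 5718023983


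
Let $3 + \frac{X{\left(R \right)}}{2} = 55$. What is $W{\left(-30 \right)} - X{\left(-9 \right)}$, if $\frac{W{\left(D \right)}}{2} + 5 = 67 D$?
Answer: $-4134$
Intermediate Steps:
$X{\left(R \right)} = 104$ ($X{\left(R \right)} = -6 + 2 \cdot 55 = -6 + 110 = 104$)
$W{\left(D \right)} = -10 + 134 D$ ($W{\left(D \right)} = -10 + 2 \cdot 67 D = -10 + 134 D$)
$W{\left(-30 \right)} - X{\left(-9 \right)} = \left(-10 + 134 \left(-30\right)\right) - 104 = \left(-10 - 4020\right) - 104 = -4030 - 104 = -4134$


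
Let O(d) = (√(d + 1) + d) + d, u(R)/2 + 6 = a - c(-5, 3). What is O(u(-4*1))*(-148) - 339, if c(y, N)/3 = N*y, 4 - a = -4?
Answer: -28163 - 148*√95 ≈ -29606.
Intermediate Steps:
a = 8 (a = 4 - 1*(-4) = 4 + 4 = 8)
c(y, N) = 3*N*y (c(y, N) = 3*(N*y) = 3*N*y)
u(R) = 94 (u(R) = -12 + 2*(8 - 3*3*(-5)) = -12 + 2*(8 - 1*(-45)) = -12 + 2*(8 + 45) = -12 + 2*53 = -12 + 106 = 94)
O(d) = √(1 + d) + 2*d (O(d) = (√(1 + d) + d) + d = (d + √(1 + d)) + d = √(1 + d) + 2*d)
O(u(-4*1))*(-148) - 339 = (√(1 + 94) + 2*94)*(-148) - 339 = (√95 + 188)*(-148) - 339 = (188 + √95)*(-148) - 339 = (-27824 - 148*√95) - 339 = -28163 - 148*√95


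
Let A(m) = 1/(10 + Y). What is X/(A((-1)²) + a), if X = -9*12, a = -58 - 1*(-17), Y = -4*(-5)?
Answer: 3240/1229 ≈ 2.6363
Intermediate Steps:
Y = 20
A(m) = 1/30 (A(m) = 1/(10 + 20) = 1/30)
a = -41 (a = -58 + 17 = -41)
X = -108
X/(A((-1)²) + a) = -108/(1/30 - 41) = -108/(-1229/30) = -30/1229*(-108) = 3240/1229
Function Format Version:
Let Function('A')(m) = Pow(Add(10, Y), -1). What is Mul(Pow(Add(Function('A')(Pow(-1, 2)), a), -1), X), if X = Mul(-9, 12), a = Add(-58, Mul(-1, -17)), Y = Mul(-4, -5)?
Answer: Rational(3240, 1229) ≈ 2.6363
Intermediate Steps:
Y = 20
Function('A')(m) = Rational(1, 30) (Function('A')(m) = Pow(Add(10, 20), -1) = Pow(30, -1) = Rational(1, 30))
a = -41 (a = Add(-58, 17) = -41)
X = -108
Mul(Pow(Add(Function('A')(Pow(-1, 2)), a), -1), X) = Mul(Pow(Add(Rational(1, 30), -41), -1), -108) = Mul(Pow(Rational(-1229, 30), -1), -108) = Mul(Rational(-30, 1229), -108) = Rational(3240, 1229)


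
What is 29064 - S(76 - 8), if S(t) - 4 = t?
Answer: 28992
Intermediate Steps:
S(t) = 4 + t
29064 - S(76 - 8) = 29064 - (4 + (76 - 8)) = 29064 - (4 + 68) = 29064 - 1*72 = 29064 - 72 = 28992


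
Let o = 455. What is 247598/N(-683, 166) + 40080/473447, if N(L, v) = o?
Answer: 9018674362/16570645 ≈ 544.26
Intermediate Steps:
N(L, v) = 455
247598/N(-683, 166) + 40080/473447 = 247598/455 + 40080/473447 = 247598*(1/455) + 40080*(1/473447) = 19046/35 + 40080/473447 = 9018674362/16570645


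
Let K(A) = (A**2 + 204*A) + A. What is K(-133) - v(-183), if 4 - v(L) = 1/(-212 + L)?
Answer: -3784101/395 ≈ -9580.0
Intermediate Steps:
K(A) = A**2 + 205*A
v(L) = 4 - 1/(-212 + L)
K(-133) - v(-183) = -133*(205 - 133) - (-849 + 4*(-183))/(-212 - 183) = -133*72 - (-849 - 732)/(-395) = -9576 - (-1)*(-1581)/395 = -9576 - 1*1581/395 = -9576 - 1581/395 = -3784101/395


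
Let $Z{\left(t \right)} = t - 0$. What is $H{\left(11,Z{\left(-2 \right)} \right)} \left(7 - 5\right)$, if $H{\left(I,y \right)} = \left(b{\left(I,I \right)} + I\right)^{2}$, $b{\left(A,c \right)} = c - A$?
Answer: $242$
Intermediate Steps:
$Z{\left(t \right)} = t$ ($Z{\left(t \right)} = t + 0 = t$)
$H{\left(I,y \right)} = I^{2}$ ($H{\left(I,y \right)} = \left(\left(I - I\right) + I\right)^{2} = \left(0 + I\right)^{2} = I^{2}$)
$H{\left(11,Z{\left(-2 \right)} \right)} \left(7 - 5\right) = 11^{2} \left(7 - 5\right) = 121 \cdot 2 = 242$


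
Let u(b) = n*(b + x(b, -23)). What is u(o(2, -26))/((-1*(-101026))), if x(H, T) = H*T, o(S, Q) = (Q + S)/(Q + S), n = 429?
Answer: -4719/50513 ≈ -0.093421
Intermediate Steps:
o(S, Q) = 1
u(b) = -9438*b (u(b) = 429*(b + b*(-23)) = 429*(b - 23*b) = 429*(-22*b) = -9438*b)
u(o(2, -26))/((-1*(-101026))) = (-9438*1)/((-1*(-101026))) = -9438/101026 = -9438*1/101026 = -4719/50513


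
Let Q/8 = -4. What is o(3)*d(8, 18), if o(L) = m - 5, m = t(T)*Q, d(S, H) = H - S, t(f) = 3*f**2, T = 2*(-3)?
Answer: -34610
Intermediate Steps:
T = -6
Q = -32 (Q = 8*(-4) = -32)
m = -3456 (m = (3*(-6)**2)*(-32) = (3*36)*(-32) = 108*(-32) = -3456)
o(L) = -3461 (o(L) = -3456 - 5 = -3461)
o(3)*d(8, 18) = -3461*(18 - 1*8) = -3461*(18 - 8) = -3461*10 = -34610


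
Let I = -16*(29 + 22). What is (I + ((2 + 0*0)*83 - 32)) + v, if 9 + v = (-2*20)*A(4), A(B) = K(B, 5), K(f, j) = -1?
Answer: -651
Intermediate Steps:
A(B) = -1
I = -816 (I = -16*51 = -816)
v = 31 (v = -9 - 2*20*(-1) = -9 - 40*(-1) = -9 + 40 = 31)
(I + ((2 + 0*0)*83 - 32)) + v = (-816 + ((2 + 0*0)*83 - 32)) + 31 = (-816 + ((2 + 0)*83 - 32)) + 31 = (-816 + (2*83 - 32)) + 31 = (-816 + (166 - 32)) + 31 = (-816 + 134) + 31 = -682 + 31 = -651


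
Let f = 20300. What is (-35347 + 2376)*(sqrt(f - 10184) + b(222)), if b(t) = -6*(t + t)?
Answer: 87834744 - 197826*sqrt(281) ≈ 8.4519e+7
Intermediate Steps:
b(t) = -12*t
(-35347 + 2376)*(sqrt(f - 10184) + b(222)) = (-35347 + 2376)*(sqrt(20300 - 10184) - 12*222) = -32971*(sqrt(10116) - 2664) = -32971*(6*sqrt(281) - 2664) = -32971*(-2664 + 6*sqrt(281)) = 87834744 - 197826*sqrt(281)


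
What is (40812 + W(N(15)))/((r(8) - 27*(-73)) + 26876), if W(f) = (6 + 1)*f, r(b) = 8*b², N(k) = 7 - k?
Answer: 40756/29359 ≈ 1.3882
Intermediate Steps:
W(f) = 7*f
(40812 + W(N(15)))/((r(8) - 27*(-73)) + 26876) = (40812 + 7*(7 - 1*15))/((8*8² - 27*(-73)) + 26876) = (40812 + 7*(7 - 15))/((8*64 + 1971) + 26876) = (40812 + 7*(-8))/((512 + 1971) + 26876) = (40812 - 56)/(2483 + 26876) = 40756/29359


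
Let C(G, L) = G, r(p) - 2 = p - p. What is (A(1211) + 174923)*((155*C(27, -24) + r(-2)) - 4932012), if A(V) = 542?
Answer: -864660813625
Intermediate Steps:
r(p) = 2 (r(p) = 2 + (p - p) = 2 + 0 = 2)
(A(1211) + 174923)*((155*C(27, -24) + r(-2)) - 4932012) = (542 + 174923)*((155*27 + 2) - 4932012) = 175465*((4185 + 2) - 4932012) = 175465*(4187 - 4932012) = 175465*(-4927825) = -864660813625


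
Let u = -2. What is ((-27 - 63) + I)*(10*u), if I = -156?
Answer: 4920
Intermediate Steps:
((-27 - 63) + I)*(10*u) = ((-27 - 63) - 156)*(10*(-2)) = (-90 - 156)*(-20) = -246*(-20) = 4920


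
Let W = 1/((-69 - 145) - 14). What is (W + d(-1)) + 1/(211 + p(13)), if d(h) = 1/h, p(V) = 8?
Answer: -5547/5548 ≈ -0.99982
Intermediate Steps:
W = -1/228 (W = 1/(-214 - 14) = 1/(-228) = -1/228 ≈ -0.0043860)
(W + d(-1)) + 1/(211 + p(13)) = (-1/228 + 1/(-1)) + 1/(211 + 8) = (-1/228 - 1) + 1/219 = -229/228 + 1/219 = -5547/5548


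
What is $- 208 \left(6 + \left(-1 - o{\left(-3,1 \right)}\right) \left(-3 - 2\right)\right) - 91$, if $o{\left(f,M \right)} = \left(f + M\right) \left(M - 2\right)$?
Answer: $-4459$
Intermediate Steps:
$o{\left(f,M \right)} = \left(-2 + M\right) \left(M + f\right)$ ($o{\left(f,M \right)} = \left(M + f\right) \left(-2 + M\right) = \left(-2 + M\right) \left(M + f\right)$)
$- 208 \left(6 + \left(-1 - o{\left(-3,1 \right)}\right) \left(-3 - 2\right)\right) - 91 = - 208 \left(6 + \left(-1 - \left(1^{2} - 2 - -6 + 1 \left(-3\right)\right)\right) \left(-3 - 2\right)\right) - 91 = - 208 \left(6 + \left(-1 - \left(1 - 2 + 6 - 3\right)\right) \left(-3 - 2\right)\right) - 91 = - 208 \left(6 + \left(-1 - 2\right) \left(-5\right)\right) - 91 = - 208 \left(6 - -15\right) - 91 = - 208 \left(6 + 15\right) - 91 = \left(-208\right) 21 - 91 = -4368 - 91 = -4459$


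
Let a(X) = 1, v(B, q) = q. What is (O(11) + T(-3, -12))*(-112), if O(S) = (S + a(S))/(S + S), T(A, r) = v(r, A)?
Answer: 3024/11 ≈ 274.91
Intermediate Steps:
T(A, r) = A
O(S) = (1 + S)/(2*S) (O(S) = (S + 1)/(S + S) = (1 + S)/((2*S)) = (1 + S)*(1/(2*S)) = (1 + S)/(2*S))
(O(11) + T(-3, -12))*(-112) = ((1/2)*(1 + 11)/11 - 3)*(-112) = ((1/2)*(1/11)*12 - 3)*(-112) = (6/11 - 3)*(-112) = -27/11*(-112) = 3024/11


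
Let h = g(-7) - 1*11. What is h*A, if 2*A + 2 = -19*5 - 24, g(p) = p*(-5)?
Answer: -1452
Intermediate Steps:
g(p) = -5*p
h = 24 (h = -5*(-7) - 1*11 = 35 - 11 = 24)
A = -121/2 (A = -1 + (-19*5 - 24)/2 = -1 + (-95 - 24)/2 = -1 + (½)*(-119) = -1 - 119/2 = -121/2 ≈ -60.500)
h*A = 24*(-121/2) = -1452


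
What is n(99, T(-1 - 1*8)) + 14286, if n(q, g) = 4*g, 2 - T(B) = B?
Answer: 14330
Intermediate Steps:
T(B) = 2 - B
n(99, T(-1 - 1*8)) + 14286 = 4*(2 - (-1 - 1*8)) + 14286 = 4*(2 - (-1 - 8)) + 14286 = 4*(2 - 1*(-9)) + 14286 = 4*(2 + 9) + 14286 = 4*11 + 14286 = 44 + 14286 = 14330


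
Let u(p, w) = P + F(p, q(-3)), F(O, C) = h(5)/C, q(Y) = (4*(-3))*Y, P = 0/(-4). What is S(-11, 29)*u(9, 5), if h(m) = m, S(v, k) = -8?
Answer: -10/9 ≈ -1.1111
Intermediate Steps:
P = 0 (P = 0*(-¼) = 0)
q(Y) = -12*Y
F(O, C) = 5/C
u(p, w) = 5/36 (u(p, w) = 0 + 5/((-12*(-3))) = 0 + 5/36 = 5/36)
S(-11, 29)*u(9, 5) = -8*5/36 = -10/9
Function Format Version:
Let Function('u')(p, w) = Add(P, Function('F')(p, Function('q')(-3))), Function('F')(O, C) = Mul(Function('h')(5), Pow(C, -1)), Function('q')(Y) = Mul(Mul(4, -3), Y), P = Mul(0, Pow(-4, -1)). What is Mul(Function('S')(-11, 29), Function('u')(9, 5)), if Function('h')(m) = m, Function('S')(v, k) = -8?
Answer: Rational(-10, 9) ≈ -1.1111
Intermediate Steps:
P = 0 (P = Mul(0, Rational(-1, 4)) = 0)
Function('q')(Y) = Mul(-12, Y)
Function('F')(O, C) = Mul(5, Pow(C, -1))
Function('u')(p, w) = Rational(5, 36) (Function('u')(p, w) = Add(0, Mul(5, Pow(Mul(-12, -3), -1))) = Add(0, Mul(5, Pow(36, -1))) = Add(0, Mul(5, Rational(1, 36))) = Add(0, Rational(5, 36)) = Rational(5, 36))
Mul(Function('S')(-11, 29), Function('u')(9, 5)) = Mul(-8, Rational(5, 36)) = Rational(-10, 9)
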